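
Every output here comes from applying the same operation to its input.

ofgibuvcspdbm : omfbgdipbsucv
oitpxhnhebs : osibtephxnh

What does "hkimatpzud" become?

The transformation: take characters alternately from the front and the back (1st, last, 2nd, 2nd-last, ...).
"hkimatpzud" → "hdkuizmpat".

hdkuizmpat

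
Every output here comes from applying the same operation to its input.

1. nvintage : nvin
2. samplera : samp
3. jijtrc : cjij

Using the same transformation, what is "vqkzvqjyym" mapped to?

qkzv

In each case the input is transformed by: swap the front and back halves of the string, then keep only the last 4 characters.
"vqkzvqjyym" → "qjyymvqkzv" → "qkzv".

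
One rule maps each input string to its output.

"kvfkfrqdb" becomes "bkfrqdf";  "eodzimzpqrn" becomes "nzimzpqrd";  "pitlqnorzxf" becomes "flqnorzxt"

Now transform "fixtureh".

In each case the input is transformed by: delete the first 2 characters, then swap the first and last characters.
Doing the same to "fixtureh": "hturex".

hturex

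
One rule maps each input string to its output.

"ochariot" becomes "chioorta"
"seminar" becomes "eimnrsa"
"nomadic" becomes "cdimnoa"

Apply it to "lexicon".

eilnoxc

Looking at the pairs, the operation is to sort the characters into alphabetical order, then move the first character to the end.
Starting from "lexicon": after the first operation, "ceilnox"; after the second, "eilnoxc".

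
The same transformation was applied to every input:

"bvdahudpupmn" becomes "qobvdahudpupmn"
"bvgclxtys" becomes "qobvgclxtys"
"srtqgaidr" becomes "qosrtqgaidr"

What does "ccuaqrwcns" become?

qoccuaqrwcns

What's happening: prepend "qo".
So "ccuaqrwcns" becomes "qoccuaqrwcns".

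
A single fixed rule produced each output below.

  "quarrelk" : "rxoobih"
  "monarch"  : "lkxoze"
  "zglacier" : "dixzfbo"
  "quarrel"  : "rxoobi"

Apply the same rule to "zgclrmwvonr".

dziojtslko

What's happening: shift every letter 3 places backward in the alphabet (wrapping around), then delete the first character.
Starting from "zgclrmwvonr": after the first operation, "wdziojtslko"; after the second, "dziojtslko".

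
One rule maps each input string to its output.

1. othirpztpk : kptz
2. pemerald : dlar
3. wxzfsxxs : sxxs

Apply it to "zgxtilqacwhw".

whwc

The pattern: reverse the string, then keep only the first 4 characters.
Applying both steps to "zgxtilqacwhw": "whwcaqlitxgz", then "whwc".
(Check on "wxzfsxxs": → "sxxsfzxw" → "sxxs" ✓)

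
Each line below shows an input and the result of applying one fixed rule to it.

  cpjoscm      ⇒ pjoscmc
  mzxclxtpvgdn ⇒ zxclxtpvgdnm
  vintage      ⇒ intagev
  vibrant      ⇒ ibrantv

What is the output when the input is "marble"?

arblem

Rule — move the first character to the end.
Applying that to "marble" gives "arblem".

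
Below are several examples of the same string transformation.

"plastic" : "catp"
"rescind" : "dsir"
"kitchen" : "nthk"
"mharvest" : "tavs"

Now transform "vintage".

Each output is the input with this applied: swap the first and last characters, then keep every other character starting from the first (positions 1st, 3rd, 5th, ...).
"vintage" → "eintagv" → "enav".

enav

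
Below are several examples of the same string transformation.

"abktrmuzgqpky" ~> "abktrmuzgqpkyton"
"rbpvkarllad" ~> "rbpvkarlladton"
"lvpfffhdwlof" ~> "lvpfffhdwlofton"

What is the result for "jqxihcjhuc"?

The pattern: append "ton".
"jqxihcjhuc" → "jqxihcjhucton".

jqxihcjhucton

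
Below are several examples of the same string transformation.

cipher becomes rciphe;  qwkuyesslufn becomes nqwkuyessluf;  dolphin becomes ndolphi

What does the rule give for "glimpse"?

eglimps

The transformation: move the last character to the front.
Applying that to "glimpse" gives "eglimps".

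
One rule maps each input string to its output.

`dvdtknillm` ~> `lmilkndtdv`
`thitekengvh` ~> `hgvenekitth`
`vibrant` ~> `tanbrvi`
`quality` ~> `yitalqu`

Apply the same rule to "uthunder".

Rule — swap each adjacent pair of characters (1↔2, 3↔4, ...), then reverse the string.
Applying both steps to "uthunder": "tuuhdnre", then "erndhuut".

erndhuut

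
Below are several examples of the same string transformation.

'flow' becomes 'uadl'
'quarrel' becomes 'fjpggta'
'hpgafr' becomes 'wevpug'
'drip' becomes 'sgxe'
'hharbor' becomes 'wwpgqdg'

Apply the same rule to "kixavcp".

What's happening: shift every letter 11 places backward in the alphabet (wrapping around).
So "kixavcp" becomes "zxmpkre".

zxmpkre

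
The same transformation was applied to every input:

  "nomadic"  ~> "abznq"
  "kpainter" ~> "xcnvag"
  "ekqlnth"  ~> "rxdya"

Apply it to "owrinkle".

bjevax

Looking at the pairs, the operation is to delete the last 2 characters, then shift every letter 13 places forward in the alphabet (wrapping around) — i.e. ROT13.
On "owrinkle": the first step gives "owrink", and the second then gives "bjevax".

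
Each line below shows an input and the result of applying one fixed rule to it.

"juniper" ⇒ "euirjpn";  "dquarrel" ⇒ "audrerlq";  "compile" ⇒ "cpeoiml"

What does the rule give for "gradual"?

Each output is the input with this applied: sort the characters into alphabetical order, then take characters alternately from the front and the back (1st, last, 2nd, 2nd-last, ...).
"gradual" → "aadglru" → "auardlg".
(Check on "compile": → "ceilmop" → "cpeoiml" ✓)

auardlg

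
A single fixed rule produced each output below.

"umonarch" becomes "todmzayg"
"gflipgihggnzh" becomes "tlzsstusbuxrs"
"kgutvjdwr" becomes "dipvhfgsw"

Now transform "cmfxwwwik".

wuiiijryo

In each case the input is transformed by: reverse the string, then shift every letter 12 places forward in the alphabet (wrapping around).
Working it through for "cmfxwwwik": intermediate "kiwwwxfmc", final "wuiiijryo".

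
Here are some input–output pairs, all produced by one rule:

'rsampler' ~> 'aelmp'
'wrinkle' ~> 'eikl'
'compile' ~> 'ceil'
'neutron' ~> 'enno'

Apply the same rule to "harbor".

abh

The pattern: sort the characters into alphabetical order, then delete the last 3 characters.
For "harbor", step one produces "abhorr"; step two turns that into "abh".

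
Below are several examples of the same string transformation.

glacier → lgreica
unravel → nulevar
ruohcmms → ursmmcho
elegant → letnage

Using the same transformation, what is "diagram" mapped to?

Looking at the pairs, the operation is to move the first 2 characters to the end (rotate left by 2), then reverse the string.
For "diagram" the result is "idmarga".

idmarga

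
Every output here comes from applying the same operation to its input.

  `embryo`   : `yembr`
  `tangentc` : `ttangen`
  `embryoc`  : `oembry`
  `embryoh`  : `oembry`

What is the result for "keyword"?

The pattern: delete the last character, then move the last character to the front.
So "keyword" becomes "rkeywo".
(Check on "embryo": → "embry" → "yembr" ✓)

rkeywo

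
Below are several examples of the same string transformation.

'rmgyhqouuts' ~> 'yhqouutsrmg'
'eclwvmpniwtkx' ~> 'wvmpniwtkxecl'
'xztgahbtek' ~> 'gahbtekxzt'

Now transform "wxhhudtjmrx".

The pattern: move the first 3 characters to the end (rotate left by 3).
Applying that to "wxhhudtjmrx" gives "hudtjmrxwxh".

hudtjmrxwxh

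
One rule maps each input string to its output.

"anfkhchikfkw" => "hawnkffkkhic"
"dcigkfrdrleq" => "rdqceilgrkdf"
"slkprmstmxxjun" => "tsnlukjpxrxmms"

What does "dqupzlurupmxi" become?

The rule is to take characters alternately from the front and the back (1st, last, 2nd, 2nd-last, ...), then move the last character to the front.
Starting from "dqupzlurupmxi": after the first operation, "diqxumppzulru"; after the second, "udiqxumppzulr".

udiqxumppzulr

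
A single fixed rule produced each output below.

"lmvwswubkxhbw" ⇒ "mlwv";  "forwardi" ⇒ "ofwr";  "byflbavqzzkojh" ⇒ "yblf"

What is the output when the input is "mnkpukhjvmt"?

In each case the input is transformed by: swap each adjacent pair of characters (1↔2, 3↔4, ...), then keep only the first 4 characters.
Working it through for "mnkpukhjvmt": intermediate "nmpkkujhmvt", final "nmpk".

nmpk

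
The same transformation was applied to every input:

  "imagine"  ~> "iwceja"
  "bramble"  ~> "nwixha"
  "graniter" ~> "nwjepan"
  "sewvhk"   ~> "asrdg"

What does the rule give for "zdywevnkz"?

zusarjgv

The rule is to delete the first character, then shift every letter 4 places backward in the alphabet (wrapping around).
Working it through for "zdywevnkz": intermediate "dywevnkz", final "zusarjgv".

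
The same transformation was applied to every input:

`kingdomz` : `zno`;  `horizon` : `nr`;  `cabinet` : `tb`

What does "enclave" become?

What's happening: move the last 2 characters to the front (rotate right by 2), then keep one character in every 3, starting at position 2 (positions 2nd, 5th, 8th, ...).
On "enclave": the first step gives "veencla", and the second then gives "ec".
(Check on "kingdomz": → "mzkingdo" → "zno" ✓)

ec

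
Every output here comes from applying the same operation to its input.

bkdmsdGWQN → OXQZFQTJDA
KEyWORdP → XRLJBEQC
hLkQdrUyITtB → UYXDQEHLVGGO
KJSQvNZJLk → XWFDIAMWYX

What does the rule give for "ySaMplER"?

LFNZCYRE

What's happening: shift every letter 13 places forward in the alphabet (wrapping around) — i.e. ROT13, then convert every letter to uppercase.
On "ySaMplER": the first step gives "lFnZcyRE", and the second then gives "LFNZCYRE".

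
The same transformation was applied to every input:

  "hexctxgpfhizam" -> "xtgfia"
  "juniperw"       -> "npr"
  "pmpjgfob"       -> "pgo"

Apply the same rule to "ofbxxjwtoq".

Each output is the input with this applied: delete the first 2 characters, then keep every other character starting from the first (positions 1st, 3rd, 5th, ...).
On "ofbxxjwtoq": the first step gives "bxxjwtoq", and the second then gives "bxwo".

bxwo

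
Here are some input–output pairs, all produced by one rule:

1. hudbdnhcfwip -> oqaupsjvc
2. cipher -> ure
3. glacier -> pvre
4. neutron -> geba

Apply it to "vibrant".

Each output is the input with this applied: shift every letter 13 places forward in the alphabet (wrapping around) — i.e. ROT13, then delete the first 3 characters.
Starting from "vibrant": after the first operation, "ivoenag"; after the second, "enag".

enag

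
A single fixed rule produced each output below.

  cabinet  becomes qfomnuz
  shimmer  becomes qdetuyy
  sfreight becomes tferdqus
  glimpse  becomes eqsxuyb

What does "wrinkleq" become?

qciduzwx

Rule — move the last 2 characters to the front (rotate right by 2), then shift every letter 12 places forward in the alphabet (wrapping around).
Doing the same to "wrinkleq": "qciduzwx".
(Check on "shimmer": → "ershimm" → "qdetuyy" ✓)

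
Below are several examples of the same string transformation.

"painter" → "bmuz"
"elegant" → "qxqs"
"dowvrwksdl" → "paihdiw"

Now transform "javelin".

In each case the input is transformed by: delete the last 3 characters, then shift every letter 12 places forward in the alphabet (wrapping around).
Working it through for "javelin": intermediate "jave", final "vmhq".

vmhq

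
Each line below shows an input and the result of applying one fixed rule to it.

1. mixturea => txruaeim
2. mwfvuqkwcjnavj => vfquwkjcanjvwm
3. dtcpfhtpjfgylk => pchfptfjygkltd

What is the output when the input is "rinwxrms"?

wnrxsmir

The transformation: swap each adjacent pair of characters (1↔2, 3↔4, ...), then move the first 2 characters to the end (rotate left by 2).
Applying both steps to "rinwxrms": "irwnrxsm", then "wnrxsmir".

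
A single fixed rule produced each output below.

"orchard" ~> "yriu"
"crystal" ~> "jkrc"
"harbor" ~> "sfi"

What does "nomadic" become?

Rule — shift every letter 9 places backward in the alphabet (wrapping around), then delete the first 3 characters.
"nomadic" → "efdruzt" → "ruzt".

ruzt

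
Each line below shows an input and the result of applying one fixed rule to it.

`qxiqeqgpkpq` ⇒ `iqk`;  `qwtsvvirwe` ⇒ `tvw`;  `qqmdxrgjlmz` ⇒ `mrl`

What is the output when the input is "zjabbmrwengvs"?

What's happening: keep one character in every 3, starting at position 3 (positions 3rd, 6th, 9th, ...).
On "zjabbmrwengvs" that produces "amev".

amev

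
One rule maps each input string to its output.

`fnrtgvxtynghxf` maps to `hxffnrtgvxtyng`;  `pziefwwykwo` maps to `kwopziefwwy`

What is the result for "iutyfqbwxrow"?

Looking at the pairs, the operation is to move the last 3 characters to the front (rotate right by 3).
So "iutyfqbwxrow" becomes "rowiutyfqbwx".

rowiutyfqbwx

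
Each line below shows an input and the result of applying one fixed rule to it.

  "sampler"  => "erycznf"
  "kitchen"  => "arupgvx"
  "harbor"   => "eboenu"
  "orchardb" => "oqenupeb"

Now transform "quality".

The rule is to reverse the string, then shift every letter 13 places forward in the alphabet (wrapping around) — i.e. ROT13.
"quality" → "ytilauq" → "lgvynhd".

lgvynhd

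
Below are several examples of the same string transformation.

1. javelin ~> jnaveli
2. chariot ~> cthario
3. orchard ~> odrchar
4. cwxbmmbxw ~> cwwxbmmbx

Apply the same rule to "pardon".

pnardo

Looking at the pairs, the operation is to swap the first and last characters, then move the last character to the front.
Starting from "pardon": after the first operation, "nardop"; after the second, "pnardo".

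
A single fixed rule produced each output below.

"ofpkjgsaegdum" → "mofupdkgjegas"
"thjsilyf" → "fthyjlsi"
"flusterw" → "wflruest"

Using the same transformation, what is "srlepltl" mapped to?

lsrtllep

Looking at the pairs, the operation is to swap the first and last characters, then take characters alternately from the front and the back (1st, last, 2nd, 2nd-last, ...).
"srlepltl" → "lrleplts" → "lsrtllep".
(Check on "flusterw": → "wlusterf" → "wflruest" ✓)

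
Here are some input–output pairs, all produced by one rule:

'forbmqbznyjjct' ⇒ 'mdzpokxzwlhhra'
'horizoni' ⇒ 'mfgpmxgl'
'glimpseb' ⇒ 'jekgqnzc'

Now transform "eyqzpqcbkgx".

Rule — shift every letter 2 places backward in the alphabet (wrapping around), then swap each adjacent pair of characters (1↔2, 3↔4, ...).
On "eyqzpqcbkgx": the first step gives "cwoxnoaziev", and the second then gives "wcxoonzaeiv".
(Check on "glimpseb": → "ejgknqcz" → "jekgqnzc" ✓)

wcxoonzaeiv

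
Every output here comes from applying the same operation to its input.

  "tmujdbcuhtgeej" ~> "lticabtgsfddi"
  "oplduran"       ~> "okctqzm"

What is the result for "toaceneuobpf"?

nzbdmdtnaoe

Rule — delete the first character, then shift every letter 1 place backward in the alphabet (wrapping around).
Starting from "toaceneuobpf": after the first operation, "oaceneuobpf"; after the second, "nzbdmdtnaoe".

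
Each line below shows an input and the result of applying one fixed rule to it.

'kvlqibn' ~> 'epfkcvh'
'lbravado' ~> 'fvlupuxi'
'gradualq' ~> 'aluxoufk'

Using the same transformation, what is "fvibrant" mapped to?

In each case the input is transformed by: shift every letter 6 places backward in the alphabet (wrapping around).
Applying that to "fvibrant" gives "zpcvluhn".

zpcvluhn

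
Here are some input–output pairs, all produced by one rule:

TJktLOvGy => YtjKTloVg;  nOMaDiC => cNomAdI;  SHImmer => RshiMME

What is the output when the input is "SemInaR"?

rsEMiNA

The pattern: move the last character to the front, then flip the case of every letter.
So "SemInaR" becomes "rsEMiNA".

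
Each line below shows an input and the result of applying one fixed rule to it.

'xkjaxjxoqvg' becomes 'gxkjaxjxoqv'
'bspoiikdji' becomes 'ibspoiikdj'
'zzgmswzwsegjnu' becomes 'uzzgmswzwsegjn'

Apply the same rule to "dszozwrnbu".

udszozwrnb

What's happening: move the last character to the front.
For "dszozwrnbu" the result is "udszozwrnb".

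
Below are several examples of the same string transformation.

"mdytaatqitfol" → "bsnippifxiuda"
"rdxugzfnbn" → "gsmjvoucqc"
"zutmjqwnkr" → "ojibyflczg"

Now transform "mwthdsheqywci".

bliwshwtfnlrx

Looking at the pairs, the operation is to shift every letter 11 places backward in the alphabet (wrapping around).
On "mwthdsheqywci" that produces "bliwshwtfnlrx".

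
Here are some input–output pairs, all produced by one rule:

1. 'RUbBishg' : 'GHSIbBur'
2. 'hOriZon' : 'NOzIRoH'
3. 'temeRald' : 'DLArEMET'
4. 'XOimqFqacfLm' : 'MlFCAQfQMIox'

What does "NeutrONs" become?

Rule — reverse the string, then flip the case of every letter.
Starting from "NeutrONs": after the first operation, "sNOrtueN"; after the second, "SnoRTUEn".

SnoRTUEn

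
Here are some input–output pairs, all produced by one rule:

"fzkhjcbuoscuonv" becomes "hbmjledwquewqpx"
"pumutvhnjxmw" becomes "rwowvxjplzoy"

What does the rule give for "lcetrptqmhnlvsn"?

The pattern: shift every letter 2 places forward in the alphabet (wrapping around).
"lcetrptqmhnlvsn" → "negvtrvsojpnxup".

negvtrvsojpnxup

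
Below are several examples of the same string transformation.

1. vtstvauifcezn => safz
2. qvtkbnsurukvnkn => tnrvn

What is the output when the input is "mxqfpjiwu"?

The pattern: keep one character in every 3, starting at position 3 (positions 3rd, 6th, 9th, ...).
Doing the same to "mxqfpjiwu": "qju".

qju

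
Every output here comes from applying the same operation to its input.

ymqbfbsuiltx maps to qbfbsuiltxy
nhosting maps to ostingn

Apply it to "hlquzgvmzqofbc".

quzgvmzqofbch

The rule is to move the first character to the end, then delete the first character.
Starting from "hlquzgvmzqofbc": after the first operation, "lquzgvmzqofbch"; after the second, "quzgvmzqofbch".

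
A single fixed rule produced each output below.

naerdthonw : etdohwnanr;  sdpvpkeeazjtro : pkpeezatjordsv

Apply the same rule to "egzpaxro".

zxaorgep

Each output is the input with this applied: swap each adjacent pair of characters (1↔2, 3↔4, ...), then move the first 3 characters to the end (rotate left by 3).
Doing the same to "egzpaxro": "zxaorgep".
(Check on "sdpvpkeeazjtro": → "dsvpkpeezatjor" → "pkpeezatjordsv" ✓)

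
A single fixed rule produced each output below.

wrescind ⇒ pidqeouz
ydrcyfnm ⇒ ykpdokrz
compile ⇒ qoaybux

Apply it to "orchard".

What's happening: move the last character to the front, then shift every letter 12 places forward in the alphabet (wrapping around).
On "orchard": the first step gives "dorchar", and the second then gives "padotmd".
(Check on "compile": → "ecompil" → "qoaybux" ✓)

padotmd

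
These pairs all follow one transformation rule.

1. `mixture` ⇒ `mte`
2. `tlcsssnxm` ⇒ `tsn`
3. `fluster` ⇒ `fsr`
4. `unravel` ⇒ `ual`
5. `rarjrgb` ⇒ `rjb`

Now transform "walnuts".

The rule is to keep one character in every 3, starting at position 1 (positions 1st, 4th, 7th, ...).
So "walnuts" becomes "wns".

wns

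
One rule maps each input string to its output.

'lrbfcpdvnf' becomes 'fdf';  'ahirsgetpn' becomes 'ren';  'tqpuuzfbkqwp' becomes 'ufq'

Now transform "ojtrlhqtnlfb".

rql

In each case the input is transformed by: delete the first 3 characters, then keep one character in every 3, starting at position 1 (positions 1st, 4th, 7th, ...).
Starting from "ojtrlhqtnlfb": after the first operation, "rlhqtnlfb"; after the second, "rql".
(Check on "tqpuuzfbkqwp": → "uuzfbkqwp" → "ufq" ✓)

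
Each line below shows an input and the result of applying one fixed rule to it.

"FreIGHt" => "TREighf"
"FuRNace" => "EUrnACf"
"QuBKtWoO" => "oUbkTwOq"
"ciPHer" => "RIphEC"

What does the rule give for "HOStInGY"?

yosTiNgh

Rule — swap the first and last characters, then flip the case of every letter.
Starting from "HOStInGY": after the first operation, "YOStInGH"; after the second, "yosTiNgh".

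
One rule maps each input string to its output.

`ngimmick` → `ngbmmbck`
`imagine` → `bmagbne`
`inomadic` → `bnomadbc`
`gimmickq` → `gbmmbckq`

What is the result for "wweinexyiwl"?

The pattern: replace every "i" with "b".
Applying that to "wweinexyiwl" gives "wwebnexybwl".

wwebnexybwl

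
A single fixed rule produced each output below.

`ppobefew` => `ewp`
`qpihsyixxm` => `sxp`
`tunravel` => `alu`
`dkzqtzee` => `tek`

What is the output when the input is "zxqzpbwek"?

In each case the input is transformed by: keep one character in every 3, starting at position 2 (positions 2nd, 5th, 8th, ...), then move the first character to the end.
For "zxqzpbwek", step one produces "xpe"; step two turns that into "pex".

pex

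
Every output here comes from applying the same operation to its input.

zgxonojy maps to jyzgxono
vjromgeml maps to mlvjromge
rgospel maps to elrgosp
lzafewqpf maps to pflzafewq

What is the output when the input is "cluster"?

Each output is the input with this applied: move the last 2 characters to the front (rotate right by 2).
On "cluster" that produces "erclust".

erclust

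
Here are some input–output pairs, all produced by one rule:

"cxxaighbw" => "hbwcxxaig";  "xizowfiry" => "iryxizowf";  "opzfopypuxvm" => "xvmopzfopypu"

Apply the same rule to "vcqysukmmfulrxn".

What's happening: move the last 3 characters to the front (rotate right by 3).
For "vcqysukmmfulrxn" the result is "rxnvcqysukmmful".

rxnvcqysukmmful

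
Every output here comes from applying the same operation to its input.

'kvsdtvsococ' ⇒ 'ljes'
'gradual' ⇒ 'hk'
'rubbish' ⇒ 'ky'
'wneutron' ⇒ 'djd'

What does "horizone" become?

epu

Looking at the pairs, the operation is to shift every letter 10 places backward in the alphabet (wrapping around), then keep one character in every 3, starting at position 2 (positions 2nd, 5th, 8th, ...).
On "horizone": the first step gives "xehypedu", and the second then gives "epu".
(Check on "rubbish": → "hkrryix" → "ky" ✓)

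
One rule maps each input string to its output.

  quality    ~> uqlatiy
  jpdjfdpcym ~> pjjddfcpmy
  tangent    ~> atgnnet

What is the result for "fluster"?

What's happening: swap each adjacent pair of characters (1↔2, 3↔4, ...).
Applying that to "fluster" gives "lfsuetr".

lfsuetr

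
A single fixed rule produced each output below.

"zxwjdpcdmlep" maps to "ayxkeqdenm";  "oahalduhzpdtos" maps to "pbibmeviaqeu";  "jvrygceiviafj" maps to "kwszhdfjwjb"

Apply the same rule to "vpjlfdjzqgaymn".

The pattern: delete the last 2 characters, then shift every letter 1 place forward in the alphabet (wrapping around).
For "vpjlfdjzqgaymn", step one produces "vpjlfdjzqgay"; step two turns that into "wqkmgekarhbz".

wqkmgekarhbz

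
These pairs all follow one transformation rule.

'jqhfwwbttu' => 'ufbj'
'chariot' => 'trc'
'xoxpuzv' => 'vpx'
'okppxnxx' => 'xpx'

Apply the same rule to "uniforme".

efm

Rule — swap the first and last characters, then keep one character in every 3, starting at position 1 (positions 1st, 4th, 7th, ...).
For "uniforme", step one produces "eniformu"; step two turns that into "efm".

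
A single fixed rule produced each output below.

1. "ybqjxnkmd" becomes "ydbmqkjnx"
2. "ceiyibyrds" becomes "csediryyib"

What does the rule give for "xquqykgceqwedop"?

The rule is to take characters alternately from the front and the back (1st, last, 2nd, 2nd-last, ...).
Applying that to "xquqykgceqwedop" gives "xpqoudqeywkqgec".

xpqoudqeywkqgec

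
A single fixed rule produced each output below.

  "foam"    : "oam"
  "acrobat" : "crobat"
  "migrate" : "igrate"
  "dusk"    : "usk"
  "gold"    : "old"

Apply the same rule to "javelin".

avelin

The transformation: delete the first character.
So "javelin" becomes "avelin".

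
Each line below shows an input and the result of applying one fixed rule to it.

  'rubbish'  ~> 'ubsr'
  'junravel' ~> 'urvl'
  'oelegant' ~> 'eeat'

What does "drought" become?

The rule is to move the first character to the end, then keep every other character starting from the first (positions 1st, 3rd, 5th, ...).
Applying both steps to "drought": "roughtd", then "ruhd".

ruhd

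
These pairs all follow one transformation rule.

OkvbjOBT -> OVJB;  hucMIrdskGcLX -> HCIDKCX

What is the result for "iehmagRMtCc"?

IHARTC

The rule is to keep every other character starting from the first (positions 1st, 3rd, 5th, ...), then convert every letter to uppercase.
"iehmagRMtCc" → "IHARTC".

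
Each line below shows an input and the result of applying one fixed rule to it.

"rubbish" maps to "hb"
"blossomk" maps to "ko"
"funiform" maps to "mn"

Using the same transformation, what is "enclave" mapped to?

Looking at the pairs, the operation is to move the last 3 characters to the front (rotate right by 3), then keep one character in every 3, starting at position 3 (positions 3rd, 6th, 9th, ...).
Starting from "enclave": after the first operation, "aveencl"; after the second, "ec".

ec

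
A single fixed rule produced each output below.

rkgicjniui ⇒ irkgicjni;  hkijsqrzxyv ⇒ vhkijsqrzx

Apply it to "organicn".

norgani

In each case the input is transformed by: move the last character to the front, then delete the last character.
For "organicn", step one produces "norganic"; step two turns that into "norgani".
(Check on "rkgicjniui": → "irkgicjniu" → "irkgicjni" ✓)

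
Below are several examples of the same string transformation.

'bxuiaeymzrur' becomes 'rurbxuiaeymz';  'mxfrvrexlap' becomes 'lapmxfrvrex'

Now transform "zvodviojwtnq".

tnqzvodviojw

Each output is the input with this applied: move the last 3 characters to the front (rotate right by 3).
So "zvodviojwtnq" becomes "tnqzvodviojw".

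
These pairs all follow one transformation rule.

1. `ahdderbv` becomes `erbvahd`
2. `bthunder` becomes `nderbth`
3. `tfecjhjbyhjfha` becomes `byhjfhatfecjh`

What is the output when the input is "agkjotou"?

otouagk

What's happening: swap the front and back halves of the string, then delete the last character.
For "agkjotou" the result is "otouagk".
(Check on "bthunder": → "nderbthu" → "nderbth" ✓)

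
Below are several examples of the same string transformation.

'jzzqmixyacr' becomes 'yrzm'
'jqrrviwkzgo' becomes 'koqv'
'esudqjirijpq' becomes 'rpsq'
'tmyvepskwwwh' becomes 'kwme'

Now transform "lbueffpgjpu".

Rule — keep one character in every 3, starting at position 2 (positions 2nd, 5th, 8th, ...), then move the first 2 characters to the end (rotate left by 2).
Doing the same to "lbueffpgjpu": "gubf".

gubf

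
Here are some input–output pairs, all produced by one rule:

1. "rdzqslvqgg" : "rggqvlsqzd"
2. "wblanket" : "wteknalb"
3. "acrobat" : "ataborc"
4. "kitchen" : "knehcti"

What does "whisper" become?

wrepsih

Rule — reverse the string, then move the last character to the front.
Applying both steps to "whisper": "repsihw", then "wrepsih".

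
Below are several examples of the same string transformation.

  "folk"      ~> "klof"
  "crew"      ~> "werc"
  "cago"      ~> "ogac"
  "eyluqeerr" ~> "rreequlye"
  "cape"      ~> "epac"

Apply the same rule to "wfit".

tifw

Looking at the pairs, the operation is to reverse the string.
Doing the same to "wfit": "tifw".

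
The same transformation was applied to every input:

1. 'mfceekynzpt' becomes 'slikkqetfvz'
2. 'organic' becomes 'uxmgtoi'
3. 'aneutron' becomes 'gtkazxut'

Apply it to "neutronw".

tkazxutc

In each case the input is transformed by: shift every letter 6 places forward in the alphabet (wrapping around).
For "neutronw" the result is "tkazxutc".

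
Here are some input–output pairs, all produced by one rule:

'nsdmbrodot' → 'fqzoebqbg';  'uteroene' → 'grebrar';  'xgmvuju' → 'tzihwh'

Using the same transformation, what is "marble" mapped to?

Each output is the input with this applied: shift every letter 13 places forward in the alphabet (wrapping around) — i.e. ROT13, then delete the first character.
Doing the same to "marble": "neoyr".

neoyr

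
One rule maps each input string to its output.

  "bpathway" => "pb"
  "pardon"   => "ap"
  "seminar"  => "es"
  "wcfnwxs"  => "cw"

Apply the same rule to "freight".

In each case the input is transformed by: swap each adjacent pair of characters (1↔2, 3↔4, ...), then keep only the first 2 characters.
Doing the same to "freight": "rf".

rf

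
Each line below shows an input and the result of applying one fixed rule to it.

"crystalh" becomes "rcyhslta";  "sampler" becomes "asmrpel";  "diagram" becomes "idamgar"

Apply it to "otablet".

toatbel

What's happening: move the first character to the end, then take characters alternately from the front and the back (1st, last, 2nd, 2nd-last, ...).
"otablet" → "tableto" → "toatbel".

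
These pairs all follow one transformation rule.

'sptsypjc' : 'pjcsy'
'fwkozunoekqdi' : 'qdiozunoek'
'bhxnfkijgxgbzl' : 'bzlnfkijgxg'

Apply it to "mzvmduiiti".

In each case the input is transformed by: delete the first 3 characters, then move the last 3 characters to the front (rotate right by 3).
Applying both steps to "mzvmduiiti": "mduiiti", then "itimdui".

itimdui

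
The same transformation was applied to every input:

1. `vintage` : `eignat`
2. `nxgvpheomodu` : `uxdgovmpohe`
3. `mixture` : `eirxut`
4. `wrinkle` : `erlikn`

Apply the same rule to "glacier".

The transformation: take characters alternately from the front and the back (1st, last, 2nd, 2nd-last, ...), then delete the first character.
Working it through for "glacier": intermediate "grleaic", final "rleaic".

rleaic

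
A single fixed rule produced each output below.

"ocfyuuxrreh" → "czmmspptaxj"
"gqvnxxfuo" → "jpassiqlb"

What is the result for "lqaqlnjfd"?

yaeiglvlg

The transformation: shift every letter 5 places backward in the alphabet (wrapping around), then reverse the string.
For "lqaqlnjfd", step one produces "glvlgieay"; step two turns that into "yaeiglvlg".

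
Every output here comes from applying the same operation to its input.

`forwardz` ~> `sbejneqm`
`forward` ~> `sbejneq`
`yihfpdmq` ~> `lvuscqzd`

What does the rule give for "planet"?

cynarg

Each output is the input with this applied: shift every letter 13 places forward in the alphabet (wrapping around) — i.e. ROT13.
On "planet" that produces "cynarg".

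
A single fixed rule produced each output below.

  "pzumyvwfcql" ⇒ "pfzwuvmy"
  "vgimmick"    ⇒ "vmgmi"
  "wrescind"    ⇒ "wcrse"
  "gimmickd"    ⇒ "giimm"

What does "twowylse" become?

Rule — delete the last 3 characters, then take characters alternately from the front and the back (1st, last, 2nd, 2nd-last, ...).
Working it through for "twowylse": intermediate "twowy", final "tywwo".

tywwo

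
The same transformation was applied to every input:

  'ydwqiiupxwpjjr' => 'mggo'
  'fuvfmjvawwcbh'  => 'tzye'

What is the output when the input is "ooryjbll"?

What's happening: shift every letter 3 places backward in the alphabet (wrapping around), then keep only the last 4 characters.
On "ooryjbll": the first step gives "llovgyii", and the second then gives "gyii".

gyii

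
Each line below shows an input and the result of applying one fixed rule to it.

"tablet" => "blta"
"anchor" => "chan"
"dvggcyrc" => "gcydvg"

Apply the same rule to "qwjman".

Each output is the input with this applied: delete the last 2 characters, then swap the front and back halves of the string.
"qwjman" → "qwjm" → "jmqw".

jmqw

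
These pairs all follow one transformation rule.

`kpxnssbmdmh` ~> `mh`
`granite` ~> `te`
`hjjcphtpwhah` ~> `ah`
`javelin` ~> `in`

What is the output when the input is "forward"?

rd

What's happening: keep only the last 2 characters.
Doing the same to "forward": "rd".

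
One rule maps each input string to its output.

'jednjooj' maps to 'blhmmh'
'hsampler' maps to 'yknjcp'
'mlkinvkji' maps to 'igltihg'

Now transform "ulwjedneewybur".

What's happening: delete the first 2 characters, then shift every letter 2 places backward in the alphabet (wrapping around).
On "ulwjedneewybur": the first step gives "wjedneewybur", and the second then gives "uhcblccuwzsp".

uhcblccuwzsp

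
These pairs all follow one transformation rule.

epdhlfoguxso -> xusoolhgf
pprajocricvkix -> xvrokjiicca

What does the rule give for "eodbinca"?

nicba

What's happening: delete the first 3 characters, then sort the characters into reverse alphabetical order.
Starting from "eodbinca": after the first operation, "binca"; after the second, "nicba".
(Check on "epdhlfoguxso": → "hlfoguxso" → "xusoolhgf" ✓)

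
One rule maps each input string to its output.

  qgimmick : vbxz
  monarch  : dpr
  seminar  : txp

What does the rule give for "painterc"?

The rule is to keep every other character starting from the second (positions 2nd, 4th, 6th, ...), then shift every letter 11 places backward in the alphabet (wrapping around).
Doing the same to "painterc": "pctr".
(Check on "monarch": → "oac" → "dpr" ✓)

pctr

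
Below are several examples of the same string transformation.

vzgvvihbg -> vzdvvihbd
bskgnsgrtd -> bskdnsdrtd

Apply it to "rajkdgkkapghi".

What's happening: replace every "g" with "d".
Applying that to "rajkdgkkapghi" gives "rajkddkkapdhi".

rajkddkkapdhi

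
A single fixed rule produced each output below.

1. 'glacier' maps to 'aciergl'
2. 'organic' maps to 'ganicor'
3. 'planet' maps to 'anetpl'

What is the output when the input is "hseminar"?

Each output is the input with this applied: move the first 2 characters to the end (rotate left by 2).
Applying that to "hseminar" gives "eminarhs".

eminarhs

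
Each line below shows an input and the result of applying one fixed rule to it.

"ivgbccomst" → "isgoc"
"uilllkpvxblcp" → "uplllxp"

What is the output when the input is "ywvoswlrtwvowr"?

ywvvstl

In each case the input is transformed by: keep every other character starting from the first (positions 1st, 3rd, 5th, ...), then take characters alternately from the front and the back (1st, last, 2nd, 2nd-last, ...).
"ywvoswlrtwvowr" → "yvsltvw" → "ywvvstl".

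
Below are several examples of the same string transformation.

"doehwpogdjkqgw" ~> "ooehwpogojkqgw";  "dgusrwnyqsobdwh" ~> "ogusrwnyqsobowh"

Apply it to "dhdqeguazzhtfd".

ohoqeguazzhtfo

The rule is to replace every "d" with "o".
For "dhdqeguazzhtfd" the result is "ohoqeguazzhtfo".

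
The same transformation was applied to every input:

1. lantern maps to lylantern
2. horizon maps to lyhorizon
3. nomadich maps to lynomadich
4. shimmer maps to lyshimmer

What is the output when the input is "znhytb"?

The pattern: prepend "ly".
Doing the same to "znhytb": "lyznhytb".

lyznhytb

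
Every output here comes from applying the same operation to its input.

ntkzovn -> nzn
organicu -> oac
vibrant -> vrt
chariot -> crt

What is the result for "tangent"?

tgt

Rule — keep one character in every 3, starting at position 1 (positions 1st, 4th, 7th, ...).
Doing the same to "tangent": "tgt".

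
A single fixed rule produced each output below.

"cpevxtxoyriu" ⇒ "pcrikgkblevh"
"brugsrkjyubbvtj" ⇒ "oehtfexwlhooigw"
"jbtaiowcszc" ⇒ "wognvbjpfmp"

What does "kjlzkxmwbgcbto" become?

xwymxkzjotpogb

The rule is to shift every letter 13 places forward in the alphabet (wrapping around) — i.e. ROT13.
So "kjlzkxmwbgcbto" becomes "xwymxkzjotpogb".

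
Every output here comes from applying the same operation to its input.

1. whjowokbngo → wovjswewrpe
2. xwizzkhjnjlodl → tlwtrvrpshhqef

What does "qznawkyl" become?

tgseivhy

In each case the input is transformed by: reverse the string, then shift every letter 8 places forward in the alphabet (wrapping around).
For "qznawkyl", step one produces "lykwanzq"; step two turns that into "tgseivhy".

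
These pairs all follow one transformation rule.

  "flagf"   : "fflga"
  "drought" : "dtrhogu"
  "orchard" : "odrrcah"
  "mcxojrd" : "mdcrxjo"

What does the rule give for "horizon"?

In each case the input is transformed by: take characters alternately from the front and the back (1st, last, 2nd, 2nd-last, ...).
"horizon" → "hnoorzi".

hnoorzi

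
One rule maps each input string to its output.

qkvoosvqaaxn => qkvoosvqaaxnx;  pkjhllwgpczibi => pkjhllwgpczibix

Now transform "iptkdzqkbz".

In each case the input is transformed by: append "x".
For "iptkdzqkbz" the result is "iptkdzqkbzx".

iptkdzqkbzx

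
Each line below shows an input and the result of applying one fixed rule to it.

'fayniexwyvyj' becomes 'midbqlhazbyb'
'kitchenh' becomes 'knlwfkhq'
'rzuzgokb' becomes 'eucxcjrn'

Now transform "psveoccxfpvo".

The rule is to move the last character to the front, then shift every letter 3 places forward in the alphabet (wrapping around).
Applying both steps to "psveoccxfpvo": "opsveoccxfpv", then "rsvyhrffaisy".

rsvyhrffaisy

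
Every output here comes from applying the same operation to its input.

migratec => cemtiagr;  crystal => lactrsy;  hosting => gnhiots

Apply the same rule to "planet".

Each output is the input with this applied: move the last character to the front, then take characters alternately from the front and the back (1st, last, 2nd, 2nd-last, ...).
Working it through for "planet": intermediate "tplane", final "tepnla".

tepnla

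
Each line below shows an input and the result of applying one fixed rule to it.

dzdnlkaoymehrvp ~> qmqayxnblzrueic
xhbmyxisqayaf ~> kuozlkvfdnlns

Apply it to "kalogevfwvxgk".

xnybtrisjiktx

Looking at the pairs, the operation is to shift every letter 13 places forward in the alphabet (wrapping around) — i.e. ROT13.
For "kalogevfwvxgk" the result is "xnybtrisjiktx".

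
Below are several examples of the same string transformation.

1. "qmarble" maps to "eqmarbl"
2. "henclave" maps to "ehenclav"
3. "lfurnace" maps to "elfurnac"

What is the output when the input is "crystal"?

lcrysta

The transformation: move the last character to the front.
For "crystal" the result is "lcrysta".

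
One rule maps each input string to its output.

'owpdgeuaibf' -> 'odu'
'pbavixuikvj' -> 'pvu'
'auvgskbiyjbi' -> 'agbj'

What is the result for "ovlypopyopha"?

oypp

What's happening: delete the last 2 characters, then keep one character in every 3, starting at position 1 (positions 1st, 4th, 7th, ...).
Working it through for "ovlypopyopha": intermediate "ovlypopyop", final "oypp".
(Check on "auvgskbiyjbi": → "auvgskbiyj" → "agbj" ✓)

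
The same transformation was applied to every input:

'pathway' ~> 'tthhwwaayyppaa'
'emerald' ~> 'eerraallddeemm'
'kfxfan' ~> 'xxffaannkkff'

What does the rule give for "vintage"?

nnttaaggeevvii

What's happening: move the first 2 characters to the end (rotate left by 2), then double every character.
Working it through for "vintage": intermediate "ntagevi", final "nnttaaggeevvii".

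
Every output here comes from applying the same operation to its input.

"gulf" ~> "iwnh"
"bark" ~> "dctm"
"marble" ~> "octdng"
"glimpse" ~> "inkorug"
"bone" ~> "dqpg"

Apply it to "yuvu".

The rule is to shift every letter 2 places forward in the alphabet (wrapping around).
On "yuvu" that produces "awxw".

awxw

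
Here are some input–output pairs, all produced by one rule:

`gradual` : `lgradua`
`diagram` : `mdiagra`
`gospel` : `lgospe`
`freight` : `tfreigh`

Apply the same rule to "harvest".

tharves

The pattern: move the last character to the front.
Doing the same to "harvest": "tharves".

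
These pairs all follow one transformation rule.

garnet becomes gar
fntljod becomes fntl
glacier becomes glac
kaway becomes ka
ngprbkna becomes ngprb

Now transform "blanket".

blan

Rule — delete the last 3 characters.
Applying that to "blanket" gives "blan".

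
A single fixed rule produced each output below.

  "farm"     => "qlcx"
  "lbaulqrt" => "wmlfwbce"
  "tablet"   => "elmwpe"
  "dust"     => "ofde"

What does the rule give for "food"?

qzzo

The rule is to shift every letter 11 places forward in the alphabet (wrapping around).
On "food" that produces "qzzo".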